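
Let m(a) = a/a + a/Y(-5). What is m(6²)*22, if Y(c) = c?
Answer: -682/5 ≈ -136.40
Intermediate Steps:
m(a) = 1 - a/5 (m(a) = a/a + a/(-5) = 1 + a*(-⅕) = 1 - a/5)
m(6²)*22 = (1 - ⅕*6²)*22 = (1 - ⅕*36)*22 = (1 - 36/5)*22 = -31/5*22 = -682/5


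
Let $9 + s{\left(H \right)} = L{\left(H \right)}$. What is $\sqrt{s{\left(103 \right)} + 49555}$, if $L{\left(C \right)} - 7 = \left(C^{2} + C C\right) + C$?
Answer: $\sqrt{70874} \approx 266.22$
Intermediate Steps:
$L{\left(C \right)} = 7 + C + 2 C^{2}$ ($L{\left(C \right)} = 7 + \left(\left(C^{2} + C C\right) + C\right) = 7 + \left(\left(C^{2} + C^{2}\right) + C\right) = 7 + \left(2 C^{2} + C\right) = 7 + \left(C + 2 C^{2}\right) = 7 + C + 2 C^{2}$)
$s{\left(H \right)} = -2 + H + 2 H^{2}$ ($s{\left(H \right)} = -9 + \left(7 + H + 2 H^{2}\right) = -2 + H + 2 H^{2}$)
$\sqrt{s{\left(103 \right)} + 49555} = \sqrt{\left(-2 + 103 + 2 \cdot 103^{2}\right) + 49555} = \sqrt{\left(-2 + 103 + 2 \cdot 10609\right) + 49555} = \sqrt{\left(-2 + 103 + 21218\right) + 49555} = \sqrt{21319 + 49555} = \sqrt{70874}$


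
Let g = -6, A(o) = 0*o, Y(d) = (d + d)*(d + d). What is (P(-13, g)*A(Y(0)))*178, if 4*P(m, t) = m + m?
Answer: 0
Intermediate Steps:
Y(d) = 4*d² (Y(d) = (2*d)*(2*d) = 4*d²)
A(o) = 0
P(m, t) = m/2 (P(m, t) = (m + m)/4 = (2*m)/4 = m/2)
(P(-13, g)*A(Y(0)))*178 = (((½)*(-13))*0)*178 = -13/2*0*178 = 0*178 = 0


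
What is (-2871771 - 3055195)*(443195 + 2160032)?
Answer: -15429237919282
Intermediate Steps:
(-2871771 - 3055195)*(443195 + 2160032) = -5926966*2603227 = -15429237919282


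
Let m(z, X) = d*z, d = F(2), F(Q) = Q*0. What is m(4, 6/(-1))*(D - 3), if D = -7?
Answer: 0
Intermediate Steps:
F(Q) = 0
d = 0
m(z, X) = 0 (m(z, X) = 0*z = 0)
m(4, 6/(-1))*(D - 3) = 0*(-7 - 3) = 0*(-10) = 0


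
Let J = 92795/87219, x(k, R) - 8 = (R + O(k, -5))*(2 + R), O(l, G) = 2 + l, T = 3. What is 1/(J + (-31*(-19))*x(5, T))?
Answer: 87219/2979668273 ≈ 2.9271e-5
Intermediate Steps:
x(k, R) = 8 + (2 + R)*(2 + R + k) (x(k, R) = 8 + (R + (2 + k))*(2 + R) = 8 + (2 + R + k)*(2 + R) = 8 + (2 + R)*(2 + R + k))
J = 92795/87219 (J = 92795*(1/87219) = 92795/87219 ≈ 1.0639)
1/(J + (-31*(-19))*x(5, T)) = 1/(92795/87219 + (-31*(-19))*(12 + 3² + 2*5 + 4*3 + 3*5)) = 1/(92795/87219 + 589*(12 + 9 + 10 + 12 + 15)) = 1/(92795/87219 + 589*58) = 1/(92795/87219 + 34162) = 1/(2979668273/87219) = 87219/2979668273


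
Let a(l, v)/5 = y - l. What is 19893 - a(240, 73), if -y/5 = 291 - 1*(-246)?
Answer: 34518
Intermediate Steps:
y = -2685 (y = -5*(291 - 1*(-246)) = -5*(291 + 246) = -5*537 = -2685)
a(l, v) = -13425 - 5*l (a(l, v) = 5*(-2685 - l) = -13425 - 5*l)
19893 - a(240, 73) = 19893 - (-13425 - 5*240) = 19893 - (-13425 - 1200) = 19893 - 1*(-14625) = 19893 + 14625 = 34518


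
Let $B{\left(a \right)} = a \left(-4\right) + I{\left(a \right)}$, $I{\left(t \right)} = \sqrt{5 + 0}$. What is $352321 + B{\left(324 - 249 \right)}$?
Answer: $352021 + \sqrt{5} \approx 3.5202 \cdot 10^{5}$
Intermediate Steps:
$I{\left(t \right)} = \sqrt{5}$
$B{\left(a \right)} = \sqrt{5} - 4 a$ ($B{\left(a \right)} = a \left(-4\right) + \sqrt{5} = - 4 a + \sqrt{5} = \sqrt{5} - 4 a$)
$352321 + B{\left(324 - 249 \right)} = 352321 + \left(\sqrt{5} - 4 \left(324 - 249\right)\right) = 352321 + \left(\sqrt{5} - 300\right) = 352321 - \left(300 - \sqrt{5}\right) = 352021 + \sqrt{5}$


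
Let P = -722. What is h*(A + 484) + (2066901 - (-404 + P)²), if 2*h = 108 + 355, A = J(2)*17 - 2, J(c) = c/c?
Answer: 1829087/2 ≈ 9.1454e+5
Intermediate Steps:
J(c) = 1
A = 15 (A = 1*17 - 2 = 17 - 2 = 15)
h = 463/2 (h = (108 + 355)/2 = (½)*463 = 463/2 ≈ 231.50)
h*(A + 484) + (2066901 - (-404 + P)²) = 463*(15 + 484)/2 + (2066901 - (-404 - 722)²) = (463/2)*499 + (2066901 - 1*(-1126)²) = 231037/2 + (2066901 - 1*1267876) = 231037/2 + (2066901 - 1267876) = 231037/2 + 799025 = 1829087/2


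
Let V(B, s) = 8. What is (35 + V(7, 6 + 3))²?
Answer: 1849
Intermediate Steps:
(35 + V(7, 6 + 3))² = (35 + 8)² = 43² = 1849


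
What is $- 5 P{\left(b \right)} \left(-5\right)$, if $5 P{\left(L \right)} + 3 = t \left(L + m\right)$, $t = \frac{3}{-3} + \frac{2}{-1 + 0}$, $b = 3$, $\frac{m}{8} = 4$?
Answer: $-540$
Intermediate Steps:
$m = 32$ ($m = 8 \cdot 4 = 32$)
$t = -3$ ($t = 3 \left(- \frac{1}{3}\right) + \frac{2}{-1} = -1 + 2 \left(-1\right) = -1 - 2 = -3$)
$P{\left(L \right)} = - \frac{99}{5} - \frac{3 L}{5}$ ($P{\left(L \right)} = - \frac{3}{5} + \frac{\left(-3\right) \left(L + 32\right)}{5} = - \frac{3}{5} + \frac{\left(-3\right) \left(32 + L\right)}{5} = - \frac{3}{5} + \frac{-96 - 3 L}{5} = - \frac{3}{5} - \left(\frac{96}{5} + \frac{3 L}{5}\right) = - \frac{99}{5} - \frac{3 L}{5}$)
$- 5 P{\left(b \right)} \left(-5\right) = - 5 \left(- \frac{99}{5} - \frac{9}{5}\right) \left(-5\right) = \left(-5\right) \left(- \frac{108}{5}\right) \left(-5\right) = 108 \left(-5\right) = -540$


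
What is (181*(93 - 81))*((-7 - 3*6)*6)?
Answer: -325800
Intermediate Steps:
(181*(93 - 81))*((-7 - 3*6)*6) = (181*12)*((-7 - 18)*6) = 2172*(-25*6) = 2172*(-150) = -325800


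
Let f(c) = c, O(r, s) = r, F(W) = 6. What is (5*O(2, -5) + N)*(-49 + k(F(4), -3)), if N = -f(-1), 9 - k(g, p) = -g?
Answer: -374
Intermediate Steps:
k(g, p) = 9 + g (k(g, p) = 9 - (-1)*g = 9 + g)
N = 1 (N = -1*(-1) = 1)
(5*O(2, -5) + N)*(-49 + k(F(4), -3)) = (5*2 + 1)*(-49 + (9 + 6)) = (10 + 1)*(-49 + 15) = 11*(-34) = -374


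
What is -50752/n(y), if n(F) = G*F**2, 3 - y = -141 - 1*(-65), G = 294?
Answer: -25376/917427 ≈ -0.027660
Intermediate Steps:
y = 79 (y = 3 - (-141 - 1*(-65)) = 3 - (-141 + 65) = 3 - 1*(-76) = 3 + 76 = 79)
n(F) = 294*F**2
-50752/n(y) = -50752/(294*79**2) = -50752/(294*6241) = -50752/1834854 = -50752*1/1834854 = -25376/917427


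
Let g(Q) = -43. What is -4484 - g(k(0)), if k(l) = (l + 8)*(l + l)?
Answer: -4441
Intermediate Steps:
k(l) = 2*l*(8 + l) (k(l) = (8 + l)*(2*l) = 2*l*(8 + l))
-4484 - g(k(0)) = -4484 - 1*(-43) = -4484 + 43 = -4441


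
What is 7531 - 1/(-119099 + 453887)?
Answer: 2521288427/334788 ≈ 7531.0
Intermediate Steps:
7531 - 1/(-119099 + 453887) = 7531 - 1/334788 = 2521288427/334788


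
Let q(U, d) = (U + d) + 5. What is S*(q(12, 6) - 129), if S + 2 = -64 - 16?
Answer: 8692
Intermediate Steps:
q(U, d) = 5 + U + d
S = -82 (S = -2 + (-64 - 16) = -2 - 80 = -82)
S*(q(12, 6) - 129) = -82*((5 + 12 + 6) - 129) = -82*(23 - 129) = -82*(-106) = 8692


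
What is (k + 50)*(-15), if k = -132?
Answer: 1230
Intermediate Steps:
(k + 50)*(-15) = (-132 + 50)*(-15) = -82*(-15) = 1230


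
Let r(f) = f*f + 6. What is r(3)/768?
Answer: 5/256 ≈ 0.019531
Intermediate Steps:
r(f) = 6 + f**2 (r(f) = f**2 + 6 = 6 + f**2)
r(3)/768 = (6 + 3**2)/768 = (6 + 9)*(1/768) = 15*(1/768) = 5/256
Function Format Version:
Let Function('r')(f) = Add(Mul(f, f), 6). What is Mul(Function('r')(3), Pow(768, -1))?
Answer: Rational(5, 256) ≈ 0.019531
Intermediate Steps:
Function('r')(f) = Add(6, Pow(f, 2)) (Function('r')(f) = Add(Pow(f, 2), 6) = Add(6, Pow(f, 2)))
Mul(Function('r')(3), Pow(768, -1)) = Mul(Add(6, Pow(3, 2)), Pow(768, -1)) = Mul(Add(6, 9), Rational(1, 768)) = Mul(15, Rational(1, 768)) = Rational(5, 256)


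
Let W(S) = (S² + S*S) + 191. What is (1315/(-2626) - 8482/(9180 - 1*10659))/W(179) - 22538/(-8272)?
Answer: 127869552669245/46929866250696 ≈ 2.7247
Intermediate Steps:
W(S) = 191 + 2*S² (W(S) = (S² + S²) + 191 = 2*S² + 191 = 191 + 2*S²)
(1315/(-2626) - 8482/(9180 - 1*10659))/W(179) - 22538/(-8272) = (1315/(-2626) - 8482/(9180 - 1*10659))/(191 + 2*179²) - 22538/(-8272) = (1315*(-1/2626) - 8482/(9180 - 10659))/(191 + 2*32041) - 22538*(-1/8272) = (-1315/2626 - 8482/(-1479))/(191 + 64082) + 11269/4136 = (-1315/2626 - 8482*(-1/1479))/64273 + 11269/4136 = (-1315/2626 + 8482/1479)*(1/64273) + 11269/4136 = (20328847/3883854)*(1/64273) + 11269/4136 = 1848077/22693358922 + 11269/4136 = 127869552669245/46929866250696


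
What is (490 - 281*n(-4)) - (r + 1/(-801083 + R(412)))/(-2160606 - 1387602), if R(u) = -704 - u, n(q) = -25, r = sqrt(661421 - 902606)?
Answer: 21390462354080879/2846368909392 + I*sqrt(241185)/3548208 ≈ 7515.0 + 0.00013841*I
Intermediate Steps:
r = I*sqrt(241185) (r = sqrt(-241185) = I*sqrt(241185) ≈ 491.11*I)
(490 - 281*n(-4)) - (r + 1/(-801083 + R(412)))/(-2160606 - 1387602) = (490 - 281*(-25)) - (I*sqrt(241185) + 1/(-801083 + (-704 - 1*412)))/(-2160606 - 1387602) = (490 + 7025) - (I*sqrt(241185) + 1/(-801083 + (-704 - 412)))/(-3548208) = 7515 - (I*sqrt(241185) + 1/(-801083 - 1116))*(-1)/3548208 = 7515 - (I*sqrt(241185) + 1/(-802199))*(-1)/3548208 = 7515 - (I*sqrt(241185) - 1/802199)*(-1)/3548208 = 7515 - (-1/802199 + I*sqrt(241185))*(-1)/3548208 = 7515 - (1/2846368909392 - I*sqrt(241185)/3548208) = 7515 + (-1/2846368909392 + I*sqrt(241185)/3548208) = 21390462354080879/2846368909392 + I*sqrt(241185)/3548208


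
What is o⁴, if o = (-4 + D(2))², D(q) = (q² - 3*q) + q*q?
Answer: 256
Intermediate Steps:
D(q) = -3*q + 2*q² (D(q) = (q² - 3*q) + q² = -3*q + 2*q²)
o = 4 (o = (-4 + 2*(-3 + 2*2))² = (-4 + 2*(-3 + 4))² = (-4 + 2*1)² = (-4 + 2)² = (-2)² = 4)
o⁴ = 4⁴ = 256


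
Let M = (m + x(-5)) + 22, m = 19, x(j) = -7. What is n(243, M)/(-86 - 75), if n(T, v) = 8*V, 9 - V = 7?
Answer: -16/161 ≈ -0.099379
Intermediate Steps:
V = 2 (V = 9 - 1*7 = 9 - 7 = 2)
M = 34 (M = (19 - 7) + 22 = 12 + 22 = 34)
n(T, v) = 16 (n(T, v) = 8*2 = 16)
n(243, M)/(-86 - 75) = 16/(-86 - 75) = 16/(-161) = -1/161*16 = -16/161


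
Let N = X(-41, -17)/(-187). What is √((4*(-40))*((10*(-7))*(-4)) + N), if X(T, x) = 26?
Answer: I*√1566616062/187 ≈ 211.66*I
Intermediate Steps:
N = -26/187 (N = 26/(-187) = 26*(-1/187) = -26/187 ≈ -0.13904)
√((4*(-40))*((10*(-7))*(-4)) + N) = √((4*(-40))*((10*(-7))*(-4)) - 26/187) = √(-(-11200)*(-4) - 26/187) = √(-160*280 - 26/187) = √(-44800 - 26/187) = √(-8377626/187) = I*√1566616062/187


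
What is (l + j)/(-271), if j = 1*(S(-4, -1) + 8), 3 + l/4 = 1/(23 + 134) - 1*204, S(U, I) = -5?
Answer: 129521/42547 ≈ 3.0442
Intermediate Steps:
l = -129992/157 (l = -12 + 4*(1/(23 + 134) - 1*204) = -12 + 4*(1/157 - 204) = -12 + 4*(-32027/157) = -12 - 128108/157 = -129992/157 ≈ -827.97)
j = 3 (j = 1*(-5 + 8) = 1*3 = 3)
(l + j)/(-271) = (-129992/157 + 3)/(-271) = -129521/157*(-1/271) = 129521/42547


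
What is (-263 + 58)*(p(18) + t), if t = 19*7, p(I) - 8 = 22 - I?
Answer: -29725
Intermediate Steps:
p(I) = 30 - I (p(I) = 8 + (22 - I) = 30 - I)
t = 133
(-263 + 58)*(p(18) + t) = (-263 + 58)*((30 - 1*18) + 133) = -205*((30 - 18) + 133) = -205*(12 + 133) = -205*145 = -29725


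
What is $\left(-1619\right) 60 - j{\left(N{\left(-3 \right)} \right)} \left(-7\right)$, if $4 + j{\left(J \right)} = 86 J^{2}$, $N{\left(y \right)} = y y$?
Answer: $-48406$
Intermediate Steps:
$N{\left(y \right)} = y^{2}$
$j{\left(J \right)} = -4 + 86 J^{2}$
$\left(-1619\right) 60 - j{\left(N{\left(-3 \right)} \right)} \left(-7\right) = \left(-1619\right) 60 - \left(-4 + 86 \left(\left(-3\right)^{2}\right)^{2}\right) \left(-7\right) = -97140 - \left(-4 + 86 \cdot 9^{2}\right) \left(-7\right) = -97140 - \left(-4 + 86 \cdot 81\right) \left(-7\right) = -97140 - \left(-4 + 6966\right) \left(-7\right) = -97140 - 6962 \left(-7\right) = -97140 - -48734 = -97140 + 48734 = -48406$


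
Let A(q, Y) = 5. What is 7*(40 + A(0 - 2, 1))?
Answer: 315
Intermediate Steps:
7*(40 + A(0 - 2, 1)) = 7*(40 + 5) = 7*45 = 315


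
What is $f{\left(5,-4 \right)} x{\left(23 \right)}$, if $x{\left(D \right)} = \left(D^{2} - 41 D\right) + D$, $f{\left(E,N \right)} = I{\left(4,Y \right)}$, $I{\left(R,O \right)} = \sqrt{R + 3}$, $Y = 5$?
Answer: $- 391 \sqrt{7} \approx -1034.5$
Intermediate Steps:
$I{\left(R,O \right)} = \sqrt{3 + R}$
$f{\left(E,N \right)} = \sqrt{7}$ ($f{\left(E,N \right)} = \sqrt{3 + 4} = \sqrt{7}$)
$x{\left(D \right)} = D^{2} - 40 D$
$f{\left(5,-4 \right)} x{\left(23 \right)} = \sqrt{7} \cdot 23 \left(-40 + 23\right) = \sqrt{7} \cdot 23 \left(-17\right) = \sqrt{7} \left(-391\right) = - 391 \sqrt{7}$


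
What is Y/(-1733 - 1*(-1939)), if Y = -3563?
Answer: -3563/206 ≈ -17.296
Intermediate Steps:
Y/(-1733 - 1*(-1939)) = -3563/(-1733 - 1*(-1939)) = -3563/(-1733 + 1939) = -3563/206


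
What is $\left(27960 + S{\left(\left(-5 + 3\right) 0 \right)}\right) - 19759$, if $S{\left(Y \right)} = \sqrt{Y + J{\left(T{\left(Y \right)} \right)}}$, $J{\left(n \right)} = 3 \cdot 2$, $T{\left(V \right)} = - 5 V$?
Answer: $8201 + \sqrt{6} \approx 8203.5$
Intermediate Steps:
$J{\left(n \right)} = 6$
$S{\left(Y \right)} = \sqrt{6 + Y}$ ($S{\left(Y \right)} = \sqrt{Y + 6} = \sqrt{6 + Y}$)
$\left(27960 + S{\left(\left(-5 + 3\right) 0 \right)}\right) - 19759 = \left(27960 + \sqrt{6 + \left(-5 + 3\right) 0}\right) - 19759 = \left(27960 + \sqrt{6 - 0}\right) - 19759 = \left(27960 + \sqrt{6 + 0}\right) - 19759 = \left(27960 + \sqrt{6}\right) - 19759 = 8201 + \sqrt{6}$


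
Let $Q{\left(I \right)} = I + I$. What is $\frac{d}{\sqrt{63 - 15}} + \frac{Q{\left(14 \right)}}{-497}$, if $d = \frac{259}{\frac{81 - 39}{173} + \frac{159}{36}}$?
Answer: $- \frac{4}{71} + \frac{44807 \sqrt{3}}{9673} \approx 7.9668$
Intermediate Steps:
$Q{\left(I \right)} = 2 I$
$d = \frac{537684}{9673}$ ($d = \frac{259}{\left(81 - 39\right) \frac{1}{173} + 159 \cdot \frac{1}{36}} = \frac{259}{42 \cdot \frac{1}{173} + \frac{53}{12}} = \frac{259}{\frac{42}{173} + \frac{53}{12}} = \frac{259}{\frac{9673}{2076}} = 259 \cdot \frac{2076}{9673} = \frac{537684}{9673} \approx 55.586$)
$\frac{d}{\sqrt{63 - 15}} + \frac{Q{\left(14 \right)}}{-497} = \frac{537684}{9673 \sqrt{63 - 15}} + \frac{2 \cdot 14}{-497} = \frac{537684}{9673 \sqrt{48}} + 28 \left(- \frac{1}{497}\right) = \frac{537684}{9673 \cdot 4 \sqrt{3}} - \frac{4}{71} = \frac{537684 \frac{\sqrt{3}}{12}}{9673} - \frac{4}{71} = \frac{44807 \sqrt{3}}{9673} - \frac{4}{71} = - \frac{4}{71} + \frac{44807 \sqrt{3}}{9673}$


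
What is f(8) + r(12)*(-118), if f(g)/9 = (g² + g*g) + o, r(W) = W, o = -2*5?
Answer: -354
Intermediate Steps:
o = -10
f(g) = -90 + 18*g² (f(g) = 9*((g² + g*g) - 10) = 9*((g² + g²) - 10) = 9*(2*g² - 10) = 9*(-10 + 2*g²) = -90 + 18*g²)
f(8) + r(12)*(-118) = (-90 + 18*8²) + 12*(-118) = (-90 + 18*64) - 1416 = (-90 + 1152) - 1416 = 1062 - 1416 = -354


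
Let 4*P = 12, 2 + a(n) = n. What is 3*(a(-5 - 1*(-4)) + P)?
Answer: 0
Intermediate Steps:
a(n) = -2 + n
P = 3 (P = (¼)*12 = 3)
3*(a(-5 - 1*(-4)) + P) = 3*((-2 + (-5 - 1*(-4))) + 3) = 3*((-2 + (-5 + 4)) + 3) = 3*((-2 - 1) + 3) = 3*(-3 + 3) = 3*0 = 0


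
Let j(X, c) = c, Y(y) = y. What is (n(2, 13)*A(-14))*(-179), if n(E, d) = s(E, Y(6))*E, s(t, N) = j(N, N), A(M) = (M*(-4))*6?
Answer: -721728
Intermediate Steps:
A(M) = -24*M (A(M) = -4*M*6 = -24*M)
s(t, N) = N
n(E, d) = 6*E
(n(2, 13)*A(-14))*(-179) = ((6*2)*(-24*(-14)))*(-179) = (12*336)*(-179) = 4032*(-179) = -721728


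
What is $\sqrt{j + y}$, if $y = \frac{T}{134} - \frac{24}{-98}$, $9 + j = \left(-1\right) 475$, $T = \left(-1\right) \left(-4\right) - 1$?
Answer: $\frac{i \sqrt{425609326}}{938} \approx 21.994 i$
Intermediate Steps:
$T = 3$ ($T = 4 - 1 = 3$)
$j = -484$ ($j = -9 - 475 = -484$)
$y = \frac{1755}{6566}$ ($y = \frac{3}{134} - \frac{24}{-98} = 3 \cdot \frac{1}{134} - - \frac{12}{49} = \frac{3}{134} + \frac{12}{49} = \frac{1755}{6566} \approx 0.26729$)
$\sqrt{j + y} = \sqrt{-484 + \frac{1755}{6566}} = \sqrt{- \frac{3176189}{6566}} = \frac{i \sqrt{425609326}}{938}$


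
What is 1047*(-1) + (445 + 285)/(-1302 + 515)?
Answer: -824719/787 ≈ -1047.9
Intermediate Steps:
1047*(-1) + (445 + 285)/(-1302 + 515) = -1047 + 730/(-787) = -1047 + 730*(-1/787) = -1047 - 730/787 = -824719/787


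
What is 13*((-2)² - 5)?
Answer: -13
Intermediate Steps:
13*((-2)² - 5) = 13*(4 - 5) = 13*(-1) = -13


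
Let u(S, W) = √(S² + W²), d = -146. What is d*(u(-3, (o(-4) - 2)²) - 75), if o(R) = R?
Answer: 10950 - 438*√145 ≈ 5675.8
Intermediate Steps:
d*(u(-3, (o(-4) - 2)²) - 75) = -146*(√((-3)² + ((-4 - 2)²)²) - 75) = -146*(√(9 + ((-6)²)²) - 75) = -146*(√(9 + 36²) - 75) = -146*(√(9 + 1296) - 75) = -146*(√1305 - 75) = -146*(3*√145 - 75) = -146*(-75 + 3*√145) = 10950 - 438*√145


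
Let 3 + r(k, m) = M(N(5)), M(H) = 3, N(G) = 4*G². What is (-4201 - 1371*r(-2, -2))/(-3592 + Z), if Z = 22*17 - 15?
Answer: 4201/3233 ≈ 1.2994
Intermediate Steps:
r(k, m) = 0 (r(k, m) = -3 + 3 = 0)
Z = 359 (Z = 374 - 15 = 359)
(-4201 - 1371*r(-2, -2))/(-3592 + Z) = (-4201 - 1371*0)/(-3592 + 359) = (-4201 + 0)/(-3233) = -4201*(-1/3233) = 4201/3233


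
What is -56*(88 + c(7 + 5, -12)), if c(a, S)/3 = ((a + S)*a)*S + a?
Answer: -6944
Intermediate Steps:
c(a, S) = 3*a + 3*S*a*(S + a) (c(a, S) = 3*(((a + S)*a)*S + a) = 3*(((S + a)*a)*S + a) = 3*((a*(S + a))*S + a) = 3*(S*a*(S + a) + a) = 3*(a + S*a*(S + a)) = 3*a + 3*S*a*(S + a))
-56*(88 + c(7 + 5, -12)) = -56*(88 + 3*(7 + 5)*(1 + (-12)² - 12*(7 + 5))) = -56*(88 + 3*12*(1 + 144 - 12*12)) = -56*(88 + 3*12*(1 + 144 - 144)) = -56*(88 + 3*12*1) = -56*(88 + 36) = -56*124 = -6944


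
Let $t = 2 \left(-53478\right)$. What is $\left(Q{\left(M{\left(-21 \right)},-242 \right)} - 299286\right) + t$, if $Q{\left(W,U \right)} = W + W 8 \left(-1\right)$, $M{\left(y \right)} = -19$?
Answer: $-406109$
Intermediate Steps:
$t = -106956$
$Q{\left(W,U \right)} = - 7 W$ ($Q{\left(W,U \right)} = W + 8 W \left(-1\right) = W - 8 W = - 7 W$)
$\left(Q{\left(M{\left(-21 \right)},-242 \right)} - 299286\right) + t = \left(\left(-7\right) \left(-19\right) - 299286\right) - 106956 = \left(133 - 299286\right) - 106956 = -299153 - 106956 = -406109$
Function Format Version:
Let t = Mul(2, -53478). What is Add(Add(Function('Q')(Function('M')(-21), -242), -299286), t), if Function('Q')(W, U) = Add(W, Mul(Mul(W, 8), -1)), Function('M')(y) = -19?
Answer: -406109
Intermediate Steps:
t = -106956
Function('Q')(W, U) = Mul(-7, W) (Function('Q')(W, U) = Add(W, Mul(Mul(8, W), -1)) = Add(W, Mul(-8, W)) = Mul(-7, W))
Add(Add(Function('Q')(Function('M')(-21), -242), -299286), t) = Add(Add(Mul(-7, -19), -299286), -106956) = Add(Add(133, -299286), -106956) = Add(-299153, -106956) = -406109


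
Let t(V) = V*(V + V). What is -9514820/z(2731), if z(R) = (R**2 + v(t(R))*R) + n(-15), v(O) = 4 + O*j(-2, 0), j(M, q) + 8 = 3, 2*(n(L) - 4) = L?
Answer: 19029640/407360739257 ≈ 4.6714e-5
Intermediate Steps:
n(L) = 4 + L/2
j(M, q) = -5 (j(M, q) = -8 + 3 = -5)
t(V) = 2*V**2 (t(V) = V*(2*V) = 2*V**2)
v(O) = 4 - 5*O (v(O) = 4 + O*(-5) = 4 - 5*O)
z(R) = -7/2 + R**2 + R*(4 - 10*R**2) (z(R) = (R**2 + (4 - 10*R**2)*R) + (4 + (1/2)*(-15)) = (R**2 + (4 - 10*R**2)*R) + (4 - 15/2) = (R**2 + R*(4 - 10*R**2)) - 7/2 = -7/2 + R**2 + R*(4 - 10*R**2))
-9514820/z(2731) = -9514820/(-7/2 + 2731**2 - 10*2731**3 + 4*2731) = -9514820/(-7/2 + 7458361 - 10*20368783891 + 10924) = -9514820/(-7/2 + 7458361 - 203687838910 + 10924) = -9514820/(-407360739257/2) = -9514820*(-2/407360739257) = 19029640/407360739257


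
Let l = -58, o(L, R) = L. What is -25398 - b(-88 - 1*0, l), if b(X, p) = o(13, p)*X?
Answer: -24254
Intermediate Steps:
b(X, p) = 13*X
-25398 - b(-88 - 1*0, l) = -25398 - 13*(-88 - 1*0) = -25398 - 13*(-88 + 0) = -25398 - 13*(-88) = -25398 - 1*(-1144) = -25398 + 1144 = -24254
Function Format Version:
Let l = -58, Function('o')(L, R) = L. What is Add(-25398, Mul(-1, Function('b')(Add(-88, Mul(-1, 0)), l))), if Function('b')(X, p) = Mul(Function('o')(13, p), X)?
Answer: -24254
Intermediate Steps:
Function('b')(X, p) = Mul(13, X)
Add(-25398, Mul(-1, Function('b')(Add(-88, Mul(-1, 0)), l))) = Add(-25398, Mul(-1, Mul(13, Add(-88, Mul(-1, 0))))) = Add(-25398, Mul(-1, Mul(13, Add(-88, 0)))) = Add(-25398, Mul(-1, Mul(13, -88))) = Add(-25398, Mul(-1, -1144)) = Add(-25398, 1144) = -24254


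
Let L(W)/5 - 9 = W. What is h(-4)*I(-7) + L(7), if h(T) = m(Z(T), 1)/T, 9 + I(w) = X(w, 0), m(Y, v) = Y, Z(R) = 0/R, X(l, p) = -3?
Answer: 80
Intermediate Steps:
Z(R) = 0
L(W) = 45 + 5*W
I(w) = -12 (I(w) = -9 - 3 = -12)
h(T) = 0 (h(T) = 0/T = 0)
h(-4)*I(-7) + L(7) = 0*(-12) + (45 + 5*7) = 0 + (45 + 35) = 0 + 80 = 80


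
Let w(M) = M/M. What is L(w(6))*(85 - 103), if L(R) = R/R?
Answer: -18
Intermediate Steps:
w(M) = 1
L(R) = 1
L(w(6))*(85 - 103) = 1*(85 - 103) = 1*(-18) = -18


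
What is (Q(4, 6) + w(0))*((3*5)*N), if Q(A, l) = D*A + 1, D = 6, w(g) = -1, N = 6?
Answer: 2160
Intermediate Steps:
Q(A, l) = 1 + 6*A (Q(A, l) = 6*A + 1 = 1 + 6*A)
(Q(4, 6) + w(0))*((3*5)*N) = ((1 + 6*4) - 1)*((3*5)*6) = ((1 + 24) - 1)*(15*6) = (25 - 1)*90 = 24*90 = 2160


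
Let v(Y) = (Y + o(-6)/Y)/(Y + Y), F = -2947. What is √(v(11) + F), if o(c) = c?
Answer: I*√1426118/22 ≈ 54.282*I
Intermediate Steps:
v(Y) = (Y - 6/Y)/(2*Y) (v(Y) = (Y - 6/Y)/(Y + Y) = (Y - 6/Y)/((2*Y)) = (Y - 6/Y)*(1/(2*Y)) = (Y - 6/Y)/(2*Y))
√(v(11) + F) = √((½ - 3/11²) - 2947) = √((½ - 3*1/121) - 2947) = √((½ - 3/121) - 2947) = √(115/242 - 2947) = √(-713059/242) = I*√1426118/22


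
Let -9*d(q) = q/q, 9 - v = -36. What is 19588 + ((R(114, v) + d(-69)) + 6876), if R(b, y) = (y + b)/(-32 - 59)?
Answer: 21672494/819 ≈ 26462.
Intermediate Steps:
v = 45 (v = 9 - 1*(-36) = 9 + 36 = 45)
R(b, y) = -b/91 - y/91 (R(b, y) = (b + y)/(-91) = (b + y)*(-1/91) = -b/91 - y/91)
d(q) = -⅑ (d(q) = -q/(9*q) = -⅑*1 = -⅑)
19588 + ((R(114, v) + d(-69)) + 6876) = 19588 + (((-1/91*114 - 1/91*45) - ⅑) + 6876) = 19588 + (((-114/91 - 45/91) - ⅑) + 6876) = 19588 + ((-159/91 - ⅑) + 6876) = 19588 + (-1522/819 + 6876) = 19588 + 5629922/819 = 21672494/819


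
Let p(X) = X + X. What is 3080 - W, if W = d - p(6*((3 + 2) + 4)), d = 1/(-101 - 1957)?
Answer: 6560905/2058 ≈ 3188.0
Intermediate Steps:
p(X) = 2*X
d = -1/2058 (d = 1/(-2058) = -1/2058 ≈ -0.00048591)
W = -222265/2058 (W = -1/2058 - 2*6*((3 + 2) + 4) = -1/2058 - 2*6*(5 + 4) = -1/2058 - 2*6*9 = -1/2058 - 2*54 = -1/2058 - 1*108 = -1/2058 - 108 = -222265/2058 ≈ -108.00)
3080 - W = 3080 - 1*(-222265/2058) = 3080 + 222265/2058 = 6560905/2058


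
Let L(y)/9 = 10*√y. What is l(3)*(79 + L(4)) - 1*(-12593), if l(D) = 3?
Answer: 13370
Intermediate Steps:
L(y) = 90*√y (L(y) = 9*(10*√y) = 90*√y)
l(3)*(79 + L(4)) - 1*(-12593) = 3*(79 + 90*√4) - 1*(-12593) = 3*(79 + 90*2) + 12593 = 3*(79 + 180) + 12593 = 3*259 + 12593 = 777 + 12593 = 13370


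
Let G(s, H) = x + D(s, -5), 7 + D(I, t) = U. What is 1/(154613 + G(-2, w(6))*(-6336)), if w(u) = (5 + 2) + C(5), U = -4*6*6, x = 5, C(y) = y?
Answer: 1/1079669 ≈ 9.2621e-7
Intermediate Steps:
U = -144 (U = -24*6 = -144)
D(I, t) = -151 (D(I, t) = -7 - 144 = -151)
w(u) = 12 (w(u) = (5 + 2) + 5 = 7 + 5 = 12)
G(s, H) = -146 (G(s, H) = 5 - 151 = -146)
1/(154613 + G(-2, w(6))*(-6336)) = 1/(154613 - 146*(-6336)) = 1/(154613 + 925056) = 1/1079669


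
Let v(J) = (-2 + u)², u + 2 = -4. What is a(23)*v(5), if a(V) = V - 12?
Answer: 704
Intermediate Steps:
u = -6 (u = -2 - 4 = -6)
a(V) = -12 + V
v(J) = 64 (v(J) = (-2 - 6)² = (-8)² = 64)
a(23)*v(5) = (-12 + 23)*64 = 11*64 = 704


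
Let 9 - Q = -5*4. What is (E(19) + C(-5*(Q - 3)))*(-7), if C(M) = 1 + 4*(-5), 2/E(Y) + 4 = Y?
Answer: 1981/15 ≈ 132.07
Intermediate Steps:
Q = 29 (Q = 9 - (-5)*4 = 9 - 1*(-20) = 9 + 20 = 29)
E(Y) = 2/(-4 + Y)
C(M) = -19 (C(M) = 1 - 20 = -19)
(E(19) + C(-5*(Q - 3)))*(-7) = (2/(-4 + 19) - 19)*(-7) = (2/15 - 19)*(-7) = -283/15*(-7) = 1981/15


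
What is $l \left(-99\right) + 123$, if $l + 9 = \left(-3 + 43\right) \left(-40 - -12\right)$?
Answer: $111894$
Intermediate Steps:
$l = -1129$ ($l = -9 + \left(-3 + 43\right) \left(-40 - -12\right) = -9 + 40 \left(-40 + \left(-3 + 15\right)\right) = -9 + 40 \left(-40 + 12\right) = -9 + 40 \left(-28\right) = -9 - 1120 = -1129$)
$l \left(-99\right) + 123 = \left(-1129\right) \left(-99\right) + 123 = 111771 + 123 = 111894$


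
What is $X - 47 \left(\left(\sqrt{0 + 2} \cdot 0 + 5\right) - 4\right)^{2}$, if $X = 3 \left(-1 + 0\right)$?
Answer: $-50$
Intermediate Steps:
$X = -3$ ($X = 3 \left(-1\right) = -3$)
$X - 47 \left(\left(\sqrt{0 + 2} \cdot 0 + 5\right) - 4\right)^{2} = -3 - 47 \left(\left(\sqrt{0 + 2} \cdot 0 + 5\right) - 4\right)^{2} = -3 - 47 \left(\left(\sqrt{2} \cdot 0 + 5\right) - 4\right)^{2} = -3 - 47 \left(\left(0 + 5\right) - 4\right)^{2} = -3 - 47 \left(5 - 4\right)^{2} = -3 - 47 \cdot 1^{2} = -3 - 47 = -50$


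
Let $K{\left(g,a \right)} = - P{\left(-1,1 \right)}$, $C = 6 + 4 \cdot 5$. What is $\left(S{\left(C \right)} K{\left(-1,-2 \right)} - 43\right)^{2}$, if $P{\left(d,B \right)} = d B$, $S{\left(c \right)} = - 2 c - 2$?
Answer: $9409$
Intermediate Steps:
$C = 26$ ($C = 6 + 20 = 26$)
$S{\left(c \right)} = -2 - 2 c$ ($S{\left(c \right)} = - 2 c + \left(-4 + 2\right) = - 2 c - 2 = -2 - 2 c$)
$P{\left(d,B \right)} = B d$
$K{\left(g,a \right)} = 1$ ($K{\left(g,a \right)} = - 1 \left(-1\right) = \left(-1\right) \left(-1\right) = 1$)
$\left(S{\left(C \right)} K{\left(-1,-2 \right)} - 43\right)^{2} = \left(\left(-2 - 52\right) 1 - 43\right)^{2} = \left(\left(-54\right) 1 - 43\right)^{2} = \left(-54 - 43\right)^{2} = \left(-97\right)^{2} = 9409$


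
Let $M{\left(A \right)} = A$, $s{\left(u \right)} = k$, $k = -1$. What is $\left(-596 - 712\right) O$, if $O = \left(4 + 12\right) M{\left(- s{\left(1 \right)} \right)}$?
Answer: $-20928$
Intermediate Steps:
$s{\left(u \right)} = -1$
$O = 16$ ($O = \left(4 + 12\right) \left(\left(-1\right) \left(-1\right)\right) = 16 \cdot 1 = 16$)
$\left(-596 - 712\right) O = \left(-596 - 712\right) 16 = \left(-1308\right) 16 = -20928$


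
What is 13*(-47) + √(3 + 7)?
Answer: -611 + √10 ≈ -607.84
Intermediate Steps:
13*(-47) + √(3 + 7) = -611 + √10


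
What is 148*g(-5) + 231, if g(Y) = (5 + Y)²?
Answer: 231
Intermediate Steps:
148*g(-5) + 231 = 148*(5 - 5)² + 231 = 148*0² + 231 = 148*0 + 231 = 0 + 231 = 231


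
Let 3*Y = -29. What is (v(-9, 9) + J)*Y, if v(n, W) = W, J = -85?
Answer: 2204/3 ≈ 734.67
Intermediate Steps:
Y = -29/3 (Y = (1/3)*(-29) = -29/3 ≈ -9.6667)
(v(-9, 9) + J)*Y = (9 - 85)*(-29/3) = -76*(-29/3) = 2204/3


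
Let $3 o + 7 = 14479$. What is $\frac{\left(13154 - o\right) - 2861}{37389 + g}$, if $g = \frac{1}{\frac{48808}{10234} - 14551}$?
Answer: $\frac{407074421547}{2782977787390} \approx 0.14627$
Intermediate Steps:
$o = 4824$ ($o = - \frac{7}{3} + \frac{1}{3} \cdot 14479 = - \frac{7}{3} + \frac{14479}{3} = 4824$)
$g = - \frac{5117}{74433063}$ ($g = \frac{1}{48808 \cdot \frac{1}{10234} - 14551} = \frac{1}{\frac{24404}{5117} - 14551} = \frac{1}{- \frac{74433063}{5117}} = - \frac{5117}{74433063} \approx -6.8746 \cdot 10^{-5}$)
$\frac{\left(13154 - o\right) - 2861}{37389 + g} = \frac{\left(13154 - 4824\right) - 2861}{37389 - \frac{5117}{74433063}} = \frac{\left(13154 - 4824\right) - 2861}{\frac{2782977787390}{74433063}} = \left(8330 - 2861\right) \frac{74433063}{2782977787390} = 5469 \cdot \frac{74433063}{2782977787390} = \frac{407074421547}{2782977787390}$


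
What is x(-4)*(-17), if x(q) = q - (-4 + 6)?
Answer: 102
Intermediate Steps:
x(q) = -2 + q (x(q) = q - 1*2 = q - 2 = -2 + q)
x(-4)*(-17) = (-2 - 4)*(-17) = -6*(-17) = 102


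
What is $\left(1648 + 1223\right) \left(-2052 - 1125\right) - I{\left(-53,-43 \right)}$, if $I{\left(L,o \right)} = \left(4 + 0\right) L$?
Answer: $-9120955$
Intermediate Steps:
$I{\left(L,o \right)} = 4 L$
$\left(1648 + 1223\right) \left(-2052 - 1125\right) - I{\left(-53,-43 \right)} = \left(1648 + 1223\right) \left(-2052 - 1125\right) - 4 \left(-53\right) = 2871 \left(-3177\right) - -212 = -9121167 + 212 = -9120955$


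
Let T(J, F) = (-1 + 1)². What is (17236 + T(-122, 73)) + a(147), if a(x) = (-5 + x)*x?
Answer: 38110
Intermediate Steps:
T(J, F) = 0 (T(J, F) = 0² = 0)
a(x) = x*(-5 + x)
(17236 + T(-122, 73)) + a(147) = (17236 + 0) + 147*(-5 + 147) = 17236 + 147*142 = 17236 + 20874 = 38110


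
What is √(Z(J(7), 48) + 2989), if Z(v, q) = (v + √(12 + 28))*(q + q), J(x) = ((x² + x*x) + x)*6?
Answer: √(63469 + 192*√10) ≈ 253.13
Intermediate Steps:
J(x) = 6*x + 12*x² (J(x) = ((x² + x²) + x)*6 = (2*x² + x)*6 = (x + 2*x²)*6 = 6*x + 12*x²)
Z(v, q) = 2*q*(v + 2*√10) (Z(v, q) = (v + √40)*(2*q) = (v + 2*√10)*(2*q) = 2*q*(v + 2*√10))
√(Z(J(7), 48) + 2989) = √(2*48*(6*7*(1 + 2*7) + 2*√10) + 2989) = √(2*48*(6*7*(1 + 14) + 2*√10) + 2989) = √(2*48*(6*7*15 + 2*√10) + 2989) = √(2*48*(630 + 2*√10) + 2989) = √((60480 + 192*√10) + 2989) = √(63469 + 192*√10)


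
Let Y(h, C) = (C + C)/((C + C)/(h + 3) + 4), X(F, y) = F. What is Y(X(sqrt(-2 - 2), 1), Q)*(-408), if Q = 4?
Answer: -15504/29 - 3264*I/29 ≈ -534.62 - 112.55*I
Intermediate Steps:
Y(h, C) = 2*C/(4 + 2*C/(3 + h)) (Y(h, C) = (2*C)/((2*C)/(3 + h) + 4) = (2*C)/(2*C/(3 + h) + 4) = (2*C)/(4 + 2*C/(3 + h)) = 2*C/(4 + 2*C/(3 + h)))
Y(X(sqrt(-2 - 2), 1), Q)*(-408) = (4*(3 + sqrt(-2 - 2))/(6 + 4 + 2*sqrt(-2 - 2)))*(-408) = (4*(3 + sqrt(-4))/(6 + 4 + 2*sqrt(-4)))*(-408) = (4*(3 + 2*I)/(6 + 4 + 2*(2*I)))*(-408) = (4*(3 + 2*I)/(6 + 4 + 4*I))*(-408) = (4*(3 + 2*I)/(10 + 4*I))*(-408) = (4*((10 - 4*I)/116)*(3 + 2*I))*(-408) = ((3 + 2*I)*(10 - 4*I)/29)*(-408) = -408*(3 + 2*I)*(10 - 4*I)/29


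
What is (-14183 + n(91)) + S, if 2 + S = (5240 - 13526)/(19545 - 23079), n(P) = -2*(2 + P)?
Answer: -8463138/589 ≈ -14369.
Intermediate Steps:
n(P) = -4 - 2*P
S = 203/589 (S = -2 + (5240 - 13526)/(19545 - 23079) = -2 - 8286/(-3534) = -2 - 8286*(-1/3534) = -2 + 1381/589 = 203/589 ≈ 0.34465)
(-14183 + n(91)) + S = (-14183 + (-4 - 2*91)) + 203/589 = (-14183 + (-4 - 182)) + 203/589 = (-14183 - 186) + 203/589 = -14369 + 203/589 = -8463138/589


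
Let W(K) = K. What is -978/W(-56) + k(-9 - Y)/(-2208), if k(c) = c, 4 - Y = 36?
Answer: 11729/672 ≈ 17.454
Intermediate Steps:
Y = -32 (Y = 4 - 1*36 = 4 - 36 = -32)
-978/W(-56) + k(-9 - Y)/(-2208) = -978/(-56) + (-9 - 1*(-32))/(-2208) = -978*(-1/56) + (-9 + 32)*(-1/2208) = 489/28 + 23*(-1/2208) = 489/28 - 1/96 = 11729/672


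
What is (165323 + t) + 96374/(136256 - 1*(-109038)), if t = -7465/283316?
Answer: 5744632774125233/34747857452 ≈ 1.6532e+5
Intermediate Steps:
t = -7465/283316 (t = -7465*1/283316 = -7465/283316 ≈ -0.026349)
(165323 + t) + 96374/(136256 - 1*(-109038)) = (165323 - 7465/283316) + 96374/(136256 - 1*(-109038)) = 46838643603/283316 + 96374/(136256 + 109038) = 46838643603/283316 + 96374/245294 = 46838643603/283316 + 96374*(1/245294) = 46838643603/283316 + 48187/122647 = 5744632774125233/34747857452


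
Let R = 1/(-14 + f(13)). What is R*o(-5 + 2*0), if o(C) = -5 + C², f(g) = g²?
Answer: 4/31 ≈ 0.12903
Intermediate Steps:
R = 1/155 (R = 1/(-14 + 13²) = 1/(-14 + 169) = 1/155 ≈ 0.0064516)
R*o(-5 + 2*0) = (-5 + (-5 + 2*0)²)/155 = (-5 + (-5 + 0)²)/155 = (-5 + (-5)²)/155 = (-5 + 25)/155 = (1/155)*20 = 4/31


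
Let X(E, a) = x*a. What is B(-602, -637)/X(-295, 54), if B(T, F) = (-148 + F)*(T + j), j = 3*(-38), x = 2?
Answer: 140515/27 ≈ 5204.3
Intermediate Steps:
X(E, a) = 2*a
j = -114
B(T, F) = (-148 + F)*(-114 + T) (B(T, F) = (-148 + F)*(T - 114) = (-148 + F)*(-114 + T))
B(-602, -637)/X(-295, 54) = (16872 - 148*(-602) - 114*(-637) - 637*(-602))/((2*54)) = (16872 + 89096 + 72618 + 383474)/108 = 562060*(1/108) = 140515/27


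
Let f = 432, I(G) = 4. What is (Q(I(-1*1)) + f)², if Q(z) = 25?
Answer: 208849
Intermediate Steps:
(Q(I(-1*1)) + f)² = (25 + 432)² = 457² = 208849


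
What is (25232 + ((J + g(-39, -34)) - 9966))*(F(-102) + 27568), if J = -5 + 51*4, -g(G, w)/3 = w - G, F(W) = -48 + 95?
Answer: 426651750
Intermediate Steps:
F(W) = 47
g(G, w) = -3*w + 3*G (g(G, w) = -3*(w - G) = -3*w + 3*G)
J = 199 (J = -5 + 204 = 199)
(25232 + ((J + g(-39, -34)) - 9966))*(F(-102) + 27568) = (25232 + ((199 + (-3*(-34) + 3*(-39))) - 9966))*(47 + 27568) = (25232 + ((199 + (102 - 117)) - 9966))*27615 = (25232 + ((199 - 15) - 9966))*27615 = (25232 + (184 - 9966))*27615 = (25232 - 9782)*27615 = 15450*27615 = 426651750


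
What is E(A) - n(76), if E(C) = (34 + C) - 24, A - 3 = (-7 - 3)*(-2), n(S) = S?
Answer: -43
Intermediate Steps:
A = 23 (A = 3 + (-7 - 3)*(-2) = 3 - 10*(-2) = 3 + 20 = 23)
E(C) = 10 + C
E(A) - n(76) = (10 + 23) - 1*76 = 33 - 76 = -43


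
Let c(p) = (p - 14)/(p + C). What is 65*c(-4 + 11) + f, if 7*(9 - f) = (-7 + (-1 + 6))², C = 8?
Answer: -460/21 ≈ -21.905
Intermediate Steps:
f = 59/7 (f = 9 - (-7 + (-1 + 6))²/7 = 9 - (-7 + 5)²/7 = 9 - ⅐*(-2)² = 9 - ⅐*4 = 9 - 4/7 = 59/7 ≈ 8.4286)
c(p) = (-14 + p)/(8 + p) (c(p) = (p - 14)/(p + 8) = (-14 + p)/(8 + p))
65*c(-4 + 11) + f = 65*((-14 + (-4 + 11))/(8 + (-4 + 11))) + 59/7 = 65*((-14 + 7)/(8 + 7)) + 59/7 = 65*(-7/15) + 59/7 = -91/3 + 59/7 = -460/21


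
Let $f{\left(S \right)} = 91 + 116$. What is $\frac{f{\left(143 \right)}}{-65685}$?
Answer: $- \frac{69}{21895} \approx -0.0031514$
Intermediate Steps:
$f{\left(S \right)} = 207$
$\frac{f{\left(143 \right)}}{-65685} = \frac{207}{-65685} = 207 \left(- \frac{1}{65685}\right) = - \frac{69}{21895}$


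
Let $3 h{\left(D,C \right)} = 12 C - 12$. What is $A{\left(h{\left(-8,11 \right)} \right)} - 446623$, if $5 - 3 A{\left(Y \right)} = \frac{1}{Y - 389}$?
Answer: $- \frac{155870845}{349} \approx -4.4662 \cdot 10^{5}$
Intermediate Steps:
$h{\left(D,C \right)} = -4 + 4 C$ ($h{\left(D,C \right)} = \frac{12 C - 12}{3} = \frac{-12 + 12 C}{3} = -4 + 4 C$)
$A{\left(Y \right)} = \frac{5}{3} - \frac{1}{3 \left(-389 + Y\right)}$ ($A{\left(Y \right)} = \frac{5}{3} - \frac{1}{3 \left(Y - 389\right)} = \frac{5}{3} - \frac{1}{3 \left(-389 + Y\right)}$)
$A{\left(h{\left(-8,11 \right)} \right)} - 446623 = \frac{-1946 + 5 \left(-4 + 4 \cdot 11\right)}{3 \left(-389 + \left(-4 + 4 \cdot 11\right)\right)} - 446623 = \frac{-1946 + 5 \left(-4 + 44\right)}{3 \left(-389 + \left(-4 + 44\right)\right)} - 446623 = \frac{-1946 + 5 \cdot 40}{3 \left(-389 + 40\right)} - 446623 = \frac{-1946 + 200}{3 \left(-349\right)} - 446623 = \frac{1}{3} \left(- \frac{1}{349}\right) \left(-1746\right) - 446623 = \frac{582}{349} - 446623 = - \frac{155870845}{349}$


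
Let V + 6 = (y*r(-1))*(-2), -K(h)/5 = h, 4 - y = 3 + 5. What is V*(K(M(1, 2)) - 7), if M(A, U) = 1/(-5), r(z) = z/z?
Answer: -12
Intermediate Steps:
r(z) = 1
M(A, U) = -1/5
y = -4 (y = 4 - (3 + 5) = 4 - 1*8 = 4 - 8 = -4)
K(h) = -5*h
V = 2 (V = -6 - 4*1*(-2) = -6 - 4*(-2) = -6 + 8 = 2)
V*(K(M(1, 2)) - 7) = 2*(-5*(-1/5) - 7) = 2*(1 - 7) = 2*(-6) = -12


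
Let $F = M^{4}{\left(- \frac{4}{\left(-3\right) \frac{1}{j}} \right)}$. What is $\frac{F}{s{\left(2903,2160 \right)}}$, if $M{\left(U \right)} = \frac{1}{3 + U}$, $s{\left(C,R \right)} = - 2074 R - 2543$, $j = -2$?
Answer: $- \frac{81}{4482383} \approx -1.8071 \cdot 10^{-5}$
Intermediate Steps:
$s{\left(C,R \right)} = -2543 - 2074 R$
$F = 81$ ($F = \left(\frac{1}{3 - \frac{4}{\left(-3\right) \frac{1}{-2}}}\right)^{4} = \left(\frac{1}{3 - \frac{4}{\left(-3\right) \left(- \frac{1}{2}\right)}}\right)^{4} = \left(\frac{1}{3 - \frac{4}{\frac{3}{2}}}\right)^{4} = \left(\frac{1}{3 - \frac{8}{3}}\right)^{4} = \left(\frac{1}{\frac{1}{3}}\right)^{4} = 3^{4} = 81$)
$\frac{F}{s{\left(2903,2160 \right)}} = \frac{81}{-2543 - 4479840} = \frac{81}{-4482383} = 81 \left(- \frac{1}{4482383}\right) = - \frac{81}{4482383}$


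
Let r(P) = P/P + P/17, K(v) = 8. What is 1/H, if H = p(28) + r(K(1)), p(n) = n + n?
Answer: 17/977 ≈ 0.017400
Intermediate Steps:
p(n) = 2*n
r(P) = 1 + P/17 (r(P) = 1 + P*(1/17) = 1 + P/17)
H = 977/17 (H = 2*28 + (1 + (1/17)*8) = 56 + (1 + 8/17) = 56 + 25/17 = 977/17 ≈ 57.471)
1/H = 1/(977/17) = 17/977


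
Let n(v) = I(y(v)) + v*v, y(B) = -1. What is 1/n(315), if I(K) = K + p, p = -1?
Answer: 1/99223 ≈ 1.0078e-5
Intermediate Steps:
I(K) = -1 + K (I(K) = K - 1 = -1 + K)
n(v) = -2 + v² (n(v) = (-1 - 1) + v*v = -2 + v²)
1/n(315) = 1/(-2 + 315²) = 1/(-2 + 99225) = 1/99223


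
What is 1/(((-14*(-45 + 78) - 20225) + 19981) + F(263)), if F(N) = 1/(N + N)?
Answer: -526/371355 ≈ -0.0014164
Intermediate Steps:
F(N) = 1/(2*N)
1/(((-14*(-45 + 78) - 20225) + 19981) + F(263)) = 1/(((-14*(-45 + 78) - 20225) + 19981) + (1/2)/263) = 1/(((-14*33 - 20225) + 19981) + (1/2)*(1/263)) = 1/(((-462 - 20225) + 19981) + 1/526) = 1/((-20687 + 19981) + 1/526) = 1/(-706 + 1/526) = 1/(-371355/526) = -526/371355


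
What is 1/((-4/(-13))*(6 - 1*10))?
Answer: -13/16 ≈ -0.81250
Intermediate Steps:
1/((-4/(-13))*(6 - 1*10)) = 1/((-4*(-1)/13)*(6 - 10)) = 1/(-1*(-4/13)*(-4)) = 1/((4/13)*(-4)) = 1/(-16/13) = -13/16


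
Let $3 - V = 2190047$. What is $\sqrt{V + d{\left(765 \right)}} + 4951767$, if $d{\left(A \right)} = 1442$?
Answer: $4951767 + 3 i \sqrt{243178} \approx 4.9518 \cdot 10^{6} + 1479.4 i$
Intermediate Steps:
$V = -2190044$ ($V = 3 - 2190047 = -2190044$)
$\sqrt{V + d{\left(765 \right)}} + 4951767 = \sqrt{-2190044 + 1442} + 4951767 = \sqrt{-2188602} + 4951767 = 3 i \sqrt{243178} + 4951767 = 4951767 + 3 i \sqrt{243178}$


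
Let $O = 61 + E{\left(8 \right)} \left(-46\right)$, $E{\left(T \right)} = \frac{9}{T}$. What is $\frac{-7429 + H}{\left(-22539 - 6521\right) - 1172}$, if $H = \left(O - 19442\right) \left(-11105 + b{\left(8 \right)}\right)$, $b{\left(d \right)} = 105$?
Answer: $- \frac{213752821}{30232} \approx -7070.4$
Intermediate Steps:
$O = \frac{37}{4}$ ($O = 61 + \frac{9}{8} \left(-46\right) = 61 - \frac{207}{4} = \frac{37}{4} \approx 9.25$)
$H = 213760250$ ($H = \left(\frac{37}{4} - 19442\right) \left(-11105 + 105\right) = \left(- \frac{77731}{4}\right) \left(-11000\right) = 213760250$)
$\frac{-7429 + H}{\left(-22539 - 6521\right) - 1172} = \frac{-7429 + 213760250}{\left(-22539 - 6521\right) - 1172} = \frac{213752821}{-29060 - 1172} = \frac{213752821}{-30232} = 213752821 \left(- \frac{1}{30232}\right) = - \frac{213752821}{30232}$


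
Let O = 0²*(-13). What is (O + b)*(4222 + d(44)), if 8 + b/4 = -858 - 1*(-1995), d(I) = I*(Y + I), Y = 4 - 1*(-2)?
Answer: 29001752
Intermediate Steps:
Y = 6 (Y = 4 + 2 = 6)
d(I) = I*(6 + I)
O = 0 (O = 0*(-13) = 0)
b = 4516 (b = -32 + 4*(-858 - 1*(-1995)) = -32 + 4*(-858 + 1995) = -32 + 4*1137 = -32 + 4548 = 4516)
(O + b)*(4222 + d(44)) = (0 + 4516)*(4222 + 44*(6 + 44)) = 4516*(4222 + 44*50) = 4516*(4222 + 2200) = 4516*6422 = 29001752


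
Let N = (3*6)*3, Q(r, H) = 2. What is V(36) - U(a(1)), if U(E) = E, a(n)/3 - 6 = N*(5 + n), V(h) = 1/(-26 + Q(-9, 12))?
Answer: -23761/24 ≈ -990.04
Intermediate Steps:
N = 54 (N = 18*3 = 54)
V(h) = -1/24 (V(h) = 1/(-26 + 2) = 1/(-24) = -1/24)
a(n) = 828 + 162*n (a(n) = 18 + 3*(54*(5 + n)) = 18 + 3*(270 + 54*n) = 18 + (810 + 162*n) = 828 + 162*n)
V(36) - U(a(1)) = -1/24 - (828 + 162*1) = -1/24 - (828 + 162) = -1/24 - 1*990 = -1/24 - 990 = -23761/24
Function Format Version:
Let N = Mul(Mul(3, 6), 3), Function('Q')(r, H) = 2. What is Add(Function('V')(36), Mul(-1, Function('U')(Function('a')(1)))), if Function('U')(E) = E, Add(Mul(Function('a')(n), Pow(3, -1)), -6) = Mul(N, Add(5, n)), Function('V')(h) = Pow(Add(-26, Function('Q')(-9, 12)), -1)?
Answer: Rational(-23761, 24) ≈ -990.04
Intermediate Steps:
N = 54 (N = Mul(18, 3) = 54)
Function('V')(h) = Rational(-1, 24) (Function('V')(h) = Pow(Add(-26, 2), -1) = Pow(-24, -1) = Rational(-1, 24))
Function('a')(n) = Add(828, Mul(162, n)) (Function('a')(n) = Add(18, Mul(3, Mul(54, Add(5, n)))) = Add(18, Mul(3, Add(270, Mul(54, n)))) = Add(18, Add(810, Mul(162, n))) = Add(828, Mul(162, n)))
Add(Function('V')(36), Mul(-1, Function('U')(Function('a')(1)))) = Add(Rational(-1, 24), Mul(-1, Add(828, Mul(162, 1)))) = Add(Rational(-1, 24), Mul(-1, Add(828, 162))) = Add(Rational(-1, 24), Mul(-1, 990)) = Add(Rational(-1, 24), -990) = Rational(-23761, 24)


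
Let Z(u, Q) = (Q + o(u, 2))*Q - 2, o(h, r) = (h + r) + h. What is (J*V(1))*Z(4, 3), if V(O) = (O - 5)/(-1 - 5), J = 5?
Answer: 370/3 ≈ 123.33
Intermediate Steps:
o(h, r) = r + 2*h
V(O) = ⅚ - O/6 (V(O) = (-5 + O)/(-6) = (-5 + O)*(-⅙) = ⅚ - O/6)
Z(u, Q) = -2 + Q*(2 + Q + 2*u) (Z(u, Q) = (Q + (2 + 2*u))*Q - 2 = (2 + Q + 2*u)*Q - 2 = Q*(2 + Q + 2*u) - 2 = -2 + Q*(2 + Q + 2*u))
(J*V(1))*Z(4, 3) = (5*(⅚ - ⅙*1))*(-2 + 3² + 2*3*(1 + 4)) = (5*(⅚ - ⅙))*(-2 + 9 + 2*3*5) = (5*(⅔))*(-2 + 9 + 30) = (10/3)*37 = 370/3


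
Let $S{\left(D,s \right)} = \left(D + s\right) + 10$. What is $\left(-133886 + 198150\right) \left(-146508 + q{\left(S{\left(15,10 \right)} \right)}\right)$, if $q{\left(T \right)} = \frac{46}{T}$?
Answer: $- \frac{329528697776}{35} \approx -9.4151 \cdot 10^{9}$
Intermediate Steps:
$S{\left(D,s \right)} = 10 + D + s$
$\left(-133886 + 198150\right) \left(-146508 + q{\left(S{\left(15,10 \right)} \right)}\right) = \left(-133886 + 198150\right) \left(-146508 + \frac{46}{10 + 15 + 10}\right) = 64264 \left(-146508 + \frac{46}{35}\right) = 64264 \left(- \frac{5127734}{35}\right) = - \frac{329528697776}{35}$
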